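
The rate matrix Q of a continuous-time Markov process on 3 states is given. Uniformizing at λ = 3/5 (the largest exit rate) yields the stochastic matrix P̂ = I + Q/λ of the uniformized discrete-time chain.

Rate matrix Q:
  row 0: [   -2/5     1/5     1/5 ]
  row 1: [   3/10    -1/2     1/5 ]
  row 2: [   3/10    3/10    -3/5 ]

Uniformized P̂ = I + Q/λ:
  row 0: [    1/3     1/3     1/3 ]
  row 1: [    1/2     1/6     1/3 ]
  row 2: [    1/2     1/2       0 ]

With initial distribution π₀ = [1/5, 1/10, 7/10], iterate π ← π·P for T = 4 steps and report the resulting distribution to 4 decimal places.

π = [0.4284, 0.3160, 0.2556]

t=0: π = [0.2000, 0.1000, 0.7000]
t=1: π = [0.4667, 0.4333, 0.1000]
t=2: π = [0.4222, 0.2778, 0.3000]
t=3: π = [0.4296, 0.3370, 0.2333]
t=4: π = [0.4284, 0.3160, 0.2556]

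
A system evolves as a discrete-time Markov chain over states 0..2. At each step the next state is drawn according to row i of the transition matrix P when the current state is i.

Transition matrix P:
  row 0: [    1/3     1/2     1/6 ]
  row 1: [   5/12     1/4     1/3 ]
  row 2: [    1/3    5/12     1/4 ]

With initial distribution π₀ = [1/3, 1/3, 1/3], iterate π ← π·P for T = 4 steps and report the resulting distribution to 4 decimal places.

t=0: π = [0.3333, 0.3333, 0.3333]
t=1: π = [0.3611, 0.3889, 0.2500]
t=2: π = [0.3657, 0.3819, 0.2523]
t=3: π = [0.3652, 0.3835, 0.2514]
t=4: π = [0.3653, 0.3832, 0.2515]

π = [0.3653, 0.3832, 0.2515]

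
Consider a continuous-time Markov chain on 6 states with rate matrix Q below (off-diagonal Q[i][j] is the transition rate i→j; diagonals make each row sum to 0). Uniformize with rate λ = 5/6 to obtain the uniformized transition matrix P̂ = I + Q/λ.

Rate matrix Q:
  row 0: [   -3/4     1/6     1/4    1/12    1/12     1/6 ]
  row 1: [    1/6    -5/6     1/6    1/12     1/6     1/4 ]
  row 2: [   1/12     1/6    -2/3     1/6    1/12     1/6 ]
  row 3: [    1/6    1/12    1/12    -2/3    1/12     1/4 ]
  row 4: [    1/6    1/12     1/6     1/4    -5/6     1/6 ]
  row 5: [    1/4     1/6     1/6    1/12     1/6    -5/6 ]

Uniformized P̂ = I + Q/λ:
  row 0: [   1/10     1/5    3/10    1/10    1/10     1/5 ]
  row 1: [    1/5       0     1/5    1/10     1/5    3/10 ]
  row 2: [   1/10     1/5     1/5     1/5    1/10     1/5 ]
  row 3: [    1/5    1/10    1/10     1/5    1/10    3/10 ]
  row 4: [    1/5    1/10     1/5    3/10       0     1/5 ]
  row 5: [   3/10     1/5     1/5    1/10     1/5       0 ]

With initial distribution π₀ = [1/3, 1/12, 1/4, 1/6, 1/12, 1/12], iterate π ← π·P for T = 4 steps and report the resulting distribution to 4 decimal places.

π = [0.1809, 0.1432, 0.2020, 0.1605, 0.1215, 0.1920]

t=0: π = [0.3333, 0.0833, 0.2500, 0.1667, 0.0833, 0.0833]
t=1: π = [0.1500, 0.1583, 0.2167, 0.1583, 0.1083, 0.2083]
t=2: π = [0.1842, 0.1417, 0.1992, 0.1592, 0.1258, 0.1900]
t=3: π = [0.1807, 0.1432, 0.2025, 0.1610, 0.1206, 0.1921]
t=4: π = [0.1809, 0.1432, 0.2020, 0.1605, 0.1215, 0.1920]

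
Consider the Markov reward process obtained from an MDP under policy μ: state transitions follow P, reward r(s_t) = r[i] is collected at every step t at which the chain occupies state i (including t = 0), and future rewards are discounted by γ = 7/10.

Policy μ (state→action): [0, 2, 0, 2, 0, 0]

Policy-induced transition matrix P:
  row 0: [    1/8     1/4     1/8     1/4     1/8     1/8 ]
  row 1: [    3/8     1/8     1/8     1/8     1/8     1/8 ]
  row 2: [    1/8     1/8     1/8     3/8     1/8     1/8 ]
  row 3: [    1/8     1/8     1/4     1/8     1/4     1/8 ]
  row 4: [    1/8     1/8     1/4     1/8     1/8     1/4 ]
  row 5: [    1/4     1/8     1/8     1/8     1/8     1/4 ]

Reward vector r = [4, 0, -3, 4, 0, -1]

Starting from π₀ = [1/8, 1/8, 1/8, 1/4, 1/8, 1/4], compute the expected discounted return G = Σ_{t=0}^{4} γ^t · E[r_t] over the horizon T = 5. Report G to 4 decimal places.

G = 2.2854

t=0: π = [0.1250, 0.1250, 0.1250, 0.2500, 0.1250, 0.2500], E[r] = 0.8750, γ^t·E[r] = 0.875000, running G = 0.875000
t=1: π = [0.1875, 0.1406, 0.1719, 0.1719, 0.1563, 0.1719], E[r] = 0.7500, γ^t·E[r] = 0.525000, running G = 1.400000
t=2: π = [0.1816, 0.1484, 0.1660, 0.1914, 0.1465, 0.1660], E[r] = 0.8281, γ^t·E[r] = 0.405781, running G = 1.805781
t=3: π = [0.1829, 0.1477, 0.1672, 0.1892, 0.1489, 0.1641], E[r] = 0.8225, γ^t·E[r] = 0.282121, running G = 2.087902
t=4: π = [0.1824, 0.1479, 0.1673, 0.1897, 0.1487, 0.1641], E[r] = 0.8225, γ^t·E[r] = 0.197477, running G = 2.285379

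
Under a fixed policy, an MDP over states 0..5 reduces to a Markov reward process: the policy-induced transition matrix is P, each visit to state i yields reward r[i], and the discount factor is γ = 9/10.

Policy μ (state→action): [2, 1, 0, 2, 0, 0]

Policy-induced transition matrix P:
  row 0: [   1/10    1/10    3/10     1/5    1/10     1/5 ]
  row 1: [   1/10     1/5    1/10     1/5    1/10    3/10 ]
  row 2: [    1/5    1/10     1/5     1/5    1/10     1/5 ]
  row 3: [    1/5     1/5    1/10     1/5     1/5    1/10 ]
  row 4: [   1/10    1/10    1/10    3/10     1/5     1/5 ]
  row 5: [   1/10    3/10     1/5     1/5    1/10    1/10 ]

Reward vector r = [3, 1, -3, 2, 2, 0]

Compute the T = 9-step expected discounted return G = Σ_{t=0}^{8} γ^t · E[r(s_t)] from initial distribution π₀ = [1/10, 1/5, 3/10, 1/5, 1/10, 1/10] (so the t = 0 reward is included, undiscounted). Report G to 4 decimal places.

G = 4.2943

t=0: π = [0.1000, 0.2000, 0.3000, 0.2000, 0.1000, 0.1000], E[r] = 0.2000, γ^t·E[r] = 0.200000, running G = 0.200000
t=1: π = [0.1500, 0.1600, 0.1600, 0.2100, 0.1300, 0.1900], E[r] = 0.8100, γ^t·E[r] = 0.729000, running G = 0.929000
t=2: π = [0.1370, 0.1750, 0.1650, 0.2130, 0.1340, 0.1760], E[r] = 0.7850, γ^t·E[r] = 0.635850, running G = 1.564850
t=3: π = [0.1378, 0.1740, 0.1615, 0.2134, 0.1347, 0.1786], E[r] = 0.7991, γ^t·E[r] = 0.582544, running G = 2.147394
t=4: π = [0.1375, 0.1745, 0.1616, 0.2135, 0.1348, 0.1782], E[r] = 0.7988, γ^t·E[r] = 0.524080, running G = 2.671473
t=5: π = [0.1375, 0.1744, 0.1615, 0.2135, 0.1348, 0.1783], E[r] = 0.7991, γ^t·E[r] = 0.471883, running G = 3.143356
t=6: π = [0.1375, 0.1744, 0.1615, 0.2135, 0.1348, 0.1783], E[r] = 0.7991, γ^t·E[r] = 0.424692, running G = 3.568048
t=7: π = [0.1375, 0.1744, 0.1615, 0.2135, 0.1348, 0.1783], E[r] = 0.7991, γ^t·E[r] = 0.382227, running G = 3.950276
t=8: π = [0.1375, 0.1744, 0.1615, 0.2135, 0.1348, 0.1783], E[r] = 0.7991, γ^t·E[r] = 0.344005, running G = 4.294281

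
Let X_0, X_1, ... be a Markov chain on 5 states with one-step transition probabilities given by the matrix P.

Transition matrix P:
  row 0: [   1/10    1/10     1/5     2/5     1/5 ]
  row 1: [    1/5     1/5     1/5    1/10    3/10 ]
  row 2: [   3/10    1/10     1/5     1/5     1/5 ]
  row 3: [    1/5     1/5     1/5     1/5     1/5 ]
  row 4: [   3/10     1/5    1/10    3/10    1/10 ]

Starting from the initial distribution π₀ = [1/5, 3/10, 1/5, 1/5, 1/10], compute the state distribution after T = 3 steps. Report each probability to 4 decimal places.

t=0: π = [0.2000, 0.3000, 0.2000, 0.2000, 0.1000]
t=1: π = [0.2100, 0.1600, 0.1900, 0.2200, 0.2200]
t=2: π = [0.2200, 0.1600, 0.1780, 0.2480, 0.1940]
t=3: π = [0.2152, 0.1602, 0.1806, 0.2474, 0.1966]

π = [0.2152, 0.1602, 0.1806, 0.2474, 0.1966]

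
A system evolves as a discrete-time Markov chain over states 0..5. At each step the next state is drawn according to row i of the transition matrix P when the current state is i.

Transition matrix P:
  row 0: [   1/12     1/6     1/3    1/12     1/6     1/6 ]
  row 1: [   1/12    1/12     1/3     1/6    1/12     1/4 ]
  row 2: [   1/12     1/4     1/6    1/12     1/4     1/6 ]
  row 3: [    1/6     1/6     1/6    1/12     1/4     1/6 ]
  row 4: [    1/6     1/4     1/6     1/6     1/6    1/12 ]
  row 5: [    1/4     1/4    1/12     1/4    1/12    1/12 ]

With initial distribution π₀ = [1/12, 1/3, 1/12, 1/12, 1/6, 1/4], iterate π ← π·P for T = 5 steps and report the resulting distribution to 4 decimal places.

t=0: π = [0.0833, 0.3333, 0.0833, 0.0833, 0.1667, 0.2500]
t=1: π = [0.1458, 0.1806, 0.2153, 0.1667, 0.1319, 0.1597]
t=2: π = [0.1348, 0.1939, 0.2078, 0.1360, 0.1701, 0.1574]
t=3: π = [0.1351, 0.1951, 0.2083, 0.1399, 0.1660, 0.1555]
t=4: π = [0.1347, 0.1946, 0.2087, 0.1394, 0.1665, 0.1561]
t=5: π = [0.1348, 0.1947, 0.2085, 0.1394, 0.1664, 0.1560]

π = [0.1348, 0.1947, 0.2085, 0.1394, 0.1664, 0.1560]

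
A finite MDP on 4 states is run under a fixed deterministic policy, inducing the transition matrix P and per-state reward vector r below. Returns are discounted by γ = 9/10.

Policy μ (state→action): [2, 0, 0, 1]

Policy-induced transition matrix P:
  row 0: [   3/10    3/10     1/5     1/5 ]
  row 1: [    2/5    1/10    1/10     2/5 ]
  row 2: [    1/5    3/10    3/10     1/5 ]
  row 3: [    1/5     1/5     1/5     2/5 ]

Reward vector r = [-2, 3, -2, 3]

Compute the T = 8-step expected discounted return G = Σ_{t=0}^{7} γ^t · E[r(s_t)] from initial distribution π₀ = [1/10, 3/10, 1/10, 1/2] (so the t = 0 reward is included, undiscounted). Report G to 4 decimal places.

G = 5.1772

t=0: π = [0.1000, 0.3000, 0.1000, 0.5000], E[r] = 2.0000, γ^t·E[r] = 2.000000, running G = 2.000000
t=1: π = [0.2700, 0.1900, 0.1800, 0.3600], E[r] = 0.7500, γ^t·E[r] = 0.675000, running G = 2.675000
t=2: π = [0.2650, 0.2260, 0.1990, 0.3100], E[r] = 0.6800, γ^t·E[r] = 0.550800, running G = 3.225800
t=3: π = [0.2717, 0.2238, 0.1973, 0.3072], E[r] = 0.6550, γ^t·E[r] = 0.477495, running G = 3.703295
t=4: π = [0.2719, 0.2245, 0.1974, 0.3062], E[r] = 0.6536, γ^t·E[r] = 0.428827, running G = 4.132122
t=5: π = [0.2721, 0.2245, 0.1973, 0.3061], E[r] = 0.6531, γ^t·E[r] = 0.385649, running G = 4.517771
t=6: π = [0.2721, 0.2245, 0.1973, 0.3061], E[r] = 0.6531, γ^t·E[r] = 0.347069, running G = 4.864840
t=7: π = [0.2721, 0.2245, 0.1973, 0.3061], E[r] = 0.6531, γ^t·E[r] = 0.312358, running G = 5.177198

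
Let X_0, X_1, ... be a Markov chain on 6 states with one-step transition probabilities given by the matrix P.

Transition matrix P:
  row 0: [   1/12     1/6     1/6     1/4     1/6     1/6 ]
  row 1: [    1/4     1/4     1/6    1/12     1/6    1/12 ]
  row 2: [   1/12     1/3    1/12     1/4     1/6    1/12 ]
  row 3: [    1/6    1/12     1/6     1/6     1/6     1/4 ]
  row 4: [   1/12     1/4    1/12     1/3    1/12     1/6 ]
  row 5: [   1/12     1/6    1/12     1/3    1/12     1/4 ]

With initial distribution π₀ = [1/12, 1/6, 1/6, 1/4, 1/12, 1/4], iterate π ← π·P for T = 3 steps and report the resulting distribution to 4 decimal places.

π = [0.1348, 0.1975, 0.1297, 0.2247, 0.1405, 0.1728]

t=0: π = [0.0833, 0.1667, 0.1667, 0.2500, 0.0833, 0.2500]
t=1: π = [0.1319, 0.1944, 0.1250, 0.2292, 0.1389, 0.1806]
t=2: π = [0.1348, 0.1962, 0.1296, 0.2251, 0.1400, 0.1742]
t=3: π = [0.1348, 0.1975, 0.1297, 0.2247, 0.1405, 0.1728]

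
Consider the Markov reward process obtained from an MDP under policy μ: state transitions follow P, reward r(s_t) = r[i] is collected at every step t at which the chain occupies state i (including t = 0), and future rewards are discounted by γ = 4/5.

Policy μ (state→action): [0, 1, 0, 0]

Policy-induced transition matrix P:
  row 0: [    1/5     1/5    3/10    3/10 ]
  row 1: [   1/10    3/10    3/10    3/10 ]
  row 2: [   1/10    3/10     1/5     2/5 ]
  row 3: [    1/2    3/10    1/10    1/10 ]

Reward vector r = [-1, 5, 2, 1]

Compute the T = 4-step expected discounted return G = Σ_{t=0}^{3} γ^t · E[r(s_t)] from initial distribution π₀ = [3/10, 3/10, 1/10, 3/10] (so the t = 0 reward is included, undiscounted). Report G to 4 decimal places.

t=0: π = [0.3000, 0.3000, 0.1000, 0.3000], E[r] = 1.7000, γ^t·E[r] = 1.700000, running G = 1.700000
t=1: π = [0.2500, 0.2700, 0.2300, 0.2500], E[r] = 1.8100, γ^t·E[r] = 1.448000, running G = 3.148000
t=2: π = [0.2250, 0.2750, 0.2270, 0.2730], E[r] = 1.8770, γ^t·E[r] = 1.201280, running G = 4.349280
t=3: π = [0.2317, 0.2775, 0.2227, 0.2681], E[r] = 1.8693, γ^t·E[r] = 0.957082, running G = 5.306362

G = 5.3064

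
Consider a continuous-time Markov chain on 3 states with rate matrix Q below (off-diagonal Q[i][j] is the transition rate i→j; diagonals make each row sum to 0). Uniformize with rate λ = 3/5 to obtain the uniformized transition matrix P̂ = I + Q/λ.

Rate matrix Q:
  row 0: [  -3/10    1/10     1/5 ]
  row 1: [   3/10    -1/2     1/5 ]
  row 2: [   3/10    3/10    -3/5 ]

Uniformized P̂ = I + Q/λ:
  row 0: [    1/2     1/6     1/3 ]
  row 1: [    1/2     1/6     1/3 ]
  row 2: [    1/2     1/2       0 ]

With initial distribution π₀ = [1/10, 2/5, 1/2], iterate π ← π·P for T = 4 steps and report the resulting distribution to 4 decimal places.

π = [0.5000, 0.2469, 0.2531]

t=0: π = [0.1000, 0.4000, 0.5000]
t=1: π = [0.5000, 0.3333, 0.1667]
t=2: π = [0.5000, 0.2222, 0.2778]
t=3: π = [0.5000, 0.2593, 0.2407]
t=4: π = [0.5000, 0.2469, 0.2531]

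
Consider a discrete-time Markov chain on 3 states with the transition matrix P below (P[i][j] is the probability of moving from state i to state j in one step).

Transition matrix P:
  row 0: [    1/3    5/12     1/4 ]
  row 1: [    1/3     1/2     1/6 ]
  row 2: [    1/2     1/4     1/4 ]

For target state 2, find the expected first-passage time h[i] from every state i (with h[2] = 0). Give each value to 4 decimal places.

h = [4.7143, 5.1429, 0.0000]

First-step conditioning: h[2] = 0; for i ≠ 2, h[i] = 1 + Σ_k P[i][k]·h[k].
  h[0] = 1 + 1/3·h[0] + 5/12·h[1]
  h[1] = 1 + 1/3·h[0] + 1/2·h[1]
Solving the 2×2 linear system over states ≠ 2 gives exactly h = [33/7, 36/7, 0] (h[2] = 0 is the target).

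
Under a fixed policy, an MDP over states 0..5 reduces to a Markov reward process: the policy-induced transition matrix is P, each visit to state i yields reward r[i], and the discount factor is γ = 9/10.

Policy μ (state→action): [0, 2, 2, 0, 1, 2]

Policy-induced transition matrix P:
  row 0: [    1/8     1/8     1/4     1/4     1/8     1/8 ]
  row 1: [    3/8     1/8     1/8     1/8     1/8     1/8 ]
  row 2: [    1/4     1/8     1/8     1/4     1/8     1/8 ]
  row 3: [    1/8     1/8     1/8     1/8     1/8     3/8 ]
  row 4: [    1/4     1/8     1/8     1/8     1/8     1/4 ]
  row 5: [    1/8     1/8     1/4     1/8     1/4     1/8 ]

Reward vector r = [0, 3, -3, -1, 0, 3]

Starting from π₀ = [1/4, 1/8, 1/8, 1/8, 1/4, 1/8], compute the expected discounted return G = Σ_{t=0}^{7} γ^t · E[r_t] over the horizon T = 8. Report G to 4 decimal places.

t=0: π = [0.2500, 0.1250, 0.1250, 0.1250, 0.2500, 0.1250], E[r] = 0.2500, γ^t·E[r] = 0.250000, running G = 0.250000
t=1: π = [0.2031, 0.1250, 0.1719, 0.1719, 0.1406, 0.1875], E[r] = 0.2500, γ^t·E[r] = 0.225000, running G = 0.475000
t=2: π = [0.1953, 0.1250, 0.1738, 0.1719, 0.1484, 0.1855], E[r] = 0.2383, γ^t·E[r] = 0.193008, running G = 0.668008
t=3: π = [0.1965, 0.1250, 0.1726, 0.1711, 0.1482, 0.1865], E[r] = 0.2456, γ^t·E[r] = 0.179046, running G = 0.847054
t=4: π = [0.1964, 0.1250, 0.1729, 0.1711, 0.1483, 0.1863], E[r] = 0.2441, γ^t·E[r] = 0.160181, running G = 1.007235
t=5: π = [0.1964, 0.1250, 0.1728, 0.1712, 0.1483, 0.1863], E[r] = 0.2443, γ^t·E[r] = 0.144271, running G = 1.151506
t=6: π = [0.1964, 0.1250, 0.1728, 0.1712, 0.1483, 0.1863], E[r] = 0.2443, γ^t·E[r] = 0.129830, running G = 1.281336
t=7: π = [0.1964, 0.1250, 0.1728, 0.1712, 0.1483, 0.1863], E[r] = 0.2443, γ^t·E[r] = 0.116849, running G = 1.398185

G = 1.3982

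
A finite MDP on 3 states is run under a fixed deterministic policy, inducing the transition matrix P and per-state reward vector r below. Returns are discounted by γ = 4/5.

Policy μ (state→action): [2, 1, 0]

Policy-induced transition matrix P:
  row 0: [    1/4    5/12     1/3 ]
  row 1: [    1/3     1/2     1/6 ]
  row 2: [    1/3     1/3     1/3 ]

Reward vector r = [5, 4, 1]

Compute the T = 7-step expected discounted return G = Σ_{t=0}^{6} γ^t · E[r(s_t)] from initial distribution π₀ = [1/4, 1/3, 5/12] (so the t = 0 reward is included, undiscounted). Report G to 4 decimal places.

G = 13.3551

t=0: π = [0.2500, 0.3333, 0.4167], E[r] = 3.0000, γ^t·E[r] = 3.000000, running G = 3.000000
t=1: π = [0.3125, 0.4097, 0.2778], E[r] = 3.4792, γ^t·E[r] = 2.783333, running G = 5.783333
t=2: π = [0.3073, 0.4277, 0.2650], E[r] = 3.5122, γ^t·E[r] = 2.247778, running G = 8.031111
t=3: π = [0.3077, 0.4302, 0.2621], E[r] = 3.5216, γ^t·E[r] = 1.803037, running G = 9.834148
t=4: π = [0.3077, 0.4307, 0.2616], E[r] = 3.5228, γ^t·E[r] = 1.442938, running G = 11.277086
t=5: π = [0.3077, 0.4308, 0.2616], E[r] = 3.5230, γ^t·E[r] = 1.154427, running G = 12.431514
t=6: π = [0.3077, 0.4308, 0.2615], E[r] = 3.5231, γ^t·E[r] = 0.923551, running G = 13.355065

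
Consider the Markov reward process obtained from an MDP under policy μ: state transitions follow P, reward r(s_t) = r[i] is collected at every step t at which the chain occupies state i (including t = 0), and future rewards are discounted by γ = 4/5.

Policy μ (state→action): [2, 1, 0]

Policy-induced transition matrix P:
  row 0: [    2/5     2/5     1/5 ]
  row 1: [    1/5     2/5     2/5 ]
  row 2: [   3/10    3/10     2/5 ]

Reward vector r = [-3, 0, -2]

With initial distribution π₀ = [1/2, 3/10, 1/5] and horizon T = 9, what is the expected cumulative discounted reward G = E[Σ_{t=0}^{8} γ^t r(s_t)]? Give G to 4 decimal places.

t=0: π = [0.5000, 0.3000, 0.2000], E[r] = -1.9000, γ^t·E[r] = -1.900000, running G = -1.900000
t=1: π = [0.3200, 0.3800, 0.3000], E[r] = -1.5600, γ^t·E[r] = -1.248000, running G = -3.148000
t=2: π = [0.2940, 0.3700, 0.3360], E[r] = -1.5540, γ^t·E[r] = -0.994560, running G = -4.142560
t=3: π = [0.2924, 0.3664, 0.3412], E[r] = -1.5596, γ^t·E[r] = -0.798515, running G = -4.941075
t=4: π = [0.2926, 0.3659, 0.3415], E[r] = -1.5608, γ^t·E[r] = -0.639320, running G = -5.580395
t=5: π = [0.2927, 0.3658, 0.3415], E[r] = -1.5610, γ^t·E[r] = -0.511501, running G = -6.091896
t=6: π = [0.2927, 0.3659, 0.3415], E[r] = -1.5610, γ^t·E[r] = -0.409201, running G = -6.501097
t=7: π = [0.2927, 0.3659, 0.3415], E[r] = -1.5610, γ^t·E[r] = -0.327360, running G = -6.828457
t=8: π = [0.2927, 0.3659, 0.3415], E[r] = -1.5610, γ^t·E[r] = -0.261888, running G = -7.090346

G = -7.0903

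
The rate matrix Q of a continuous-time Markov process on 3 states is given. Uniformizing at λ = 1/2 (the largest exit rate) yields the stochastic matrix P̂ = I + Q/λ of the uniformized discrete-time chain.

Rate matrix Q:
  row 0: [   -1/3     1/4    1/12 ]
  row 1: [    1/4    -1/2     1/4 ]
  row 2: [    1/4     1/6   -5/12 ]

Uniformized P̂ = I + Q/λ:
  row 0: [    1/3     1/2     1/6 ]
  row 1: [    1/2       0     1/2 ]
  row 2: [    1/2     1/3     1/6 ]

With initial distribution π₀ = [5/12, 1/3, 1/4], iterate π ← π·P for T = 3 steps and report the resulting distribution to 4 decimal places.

t=0: π = [0.4167, 0.3333, 0.2500]
t=1: π = [0.4306, 0.2917, 0.2778]
t=2: π = [0.4282, 0.3079, 0.2639]
t=3: π = [0.4286, 0.3021, 0.2693]

π = [0.4286, 0.3021, 0.2693]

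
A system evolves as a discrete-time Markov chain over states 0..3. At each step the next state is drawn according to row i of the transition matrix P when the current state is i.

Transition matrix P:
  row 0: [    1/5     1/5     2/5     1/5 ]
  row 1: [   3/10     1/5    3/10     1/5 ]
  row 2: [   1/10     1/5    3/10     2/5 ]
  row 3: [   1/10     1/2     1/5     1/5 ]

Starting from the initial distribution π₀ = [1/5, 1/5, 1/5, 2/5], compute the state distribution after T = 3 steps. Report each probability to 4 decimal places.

π = [0.1724, 0.2768, 0.2924, 0.2584]

t=0: π = [0.2000, 0.2000, 0.2000, 0.4000]
t=1: π = [0.1600, 0.3200, 0.2800, 0.2400]
t=2: π = [0.1800, 0.2720, 0.2920, 0.2560]
t=3: π = [0.1724, 0.2768, 0.2924, 0.2584]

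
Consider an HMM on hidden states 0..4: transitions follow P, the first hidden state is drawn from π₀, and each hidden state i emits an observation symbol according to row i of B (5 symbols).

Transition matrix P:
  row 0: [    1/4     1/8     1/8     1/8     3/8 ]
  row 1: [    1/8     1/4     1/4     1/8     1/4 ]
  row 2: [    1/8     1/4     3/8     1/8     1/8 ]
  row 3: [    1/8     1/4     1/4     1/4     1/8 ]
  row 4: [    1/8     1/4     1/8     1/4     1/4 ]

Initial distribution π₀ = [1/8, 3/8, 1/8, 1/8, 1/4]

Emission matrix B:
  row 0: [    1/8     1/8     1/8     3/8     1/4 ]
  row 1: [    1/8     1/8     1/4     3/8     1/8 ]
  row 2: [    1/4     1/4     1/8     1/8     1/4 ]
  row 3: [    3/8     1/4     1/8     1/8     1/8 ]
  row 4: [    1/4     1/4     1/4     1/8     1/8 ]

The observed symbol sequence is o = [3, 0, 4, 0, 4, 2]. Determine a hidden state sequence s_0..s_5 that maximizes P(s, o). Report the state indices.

t=0: δ = [4.688e-02, 1.406e-01, 1.562e-02, 1.562e-02, 3.125e-02]  (obs o_0=3)
t=1: δ = [2.197e-03, 4.395e-03, 8.789e-03, 6.592e-03, 8.789e-03]  ψ = [1, 1, 1, 1, 1]  (obs o_1=0)
t=2: δ = [2.747e-04, 2.747e-04, 8.240e-04, 2.747e-04, 2.747e-04]  ψ = [2, 2, 2, 4, 4]  (obs o_2=4)
t=3: δ = [1.287e-05, 2.575e-05, 7.725e-05, 3.862e-05, 2.575e-05]  ψ = [2, 2, 2, 2, 0]  (obs o_3=0)
t=4: δ = [2.414e-06, 2.414e-06, 7.242e-06, 1.207e-06, 1.207e-06]  ψ = [2, 2, 2, 2, 2]  (obs o_4=4)
t=5: δ = [1.132e-07, 4.526e-07, 3.395e-07, 1.132e-07, 2.263e-07]  ψ = [2, 2, 2, 2, 0]  (obs o_5=2)
backtrack: best end state = 1; path = [1, 2, 2, 2, 2, 1]

path = [1, 2, 2, 2, 2, 1]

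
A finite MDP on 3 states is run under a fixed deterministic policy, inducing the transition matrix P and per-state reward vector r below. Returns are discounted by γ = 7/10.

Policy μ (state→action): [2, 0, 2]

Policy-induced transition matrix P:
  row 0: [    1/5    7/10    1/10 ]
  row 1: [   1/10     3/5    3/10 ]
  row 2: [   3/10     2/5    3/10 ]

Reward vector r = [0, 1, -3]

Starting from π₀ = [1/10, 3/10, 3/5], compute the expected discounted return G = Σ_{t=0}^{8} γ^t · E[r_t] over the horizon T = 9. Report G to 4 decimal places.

t=0: π = [0.1000, 0.3000, 0.6000], E[r] = -1.5000, γ^t·E[r] = -1.500000, running G = -1.500000
t=1: π = [0.2300, 0.4900, 0.2800], E[r] = -0.3500, γ^t·E[r] = -0.245000, running G = -1.745000
t=2: π = [0.1790, 0.5670, 0.2540], E[r] = -0.1950, γ^t·E[r] = -0.095550, running G = -1.840550
t=3: π = [0.1687, 0.5671, 0.2642], E[r] = -0.2255, γ^t·E[r] = -0.077347, running G = -1.917897
t=4: π = [0.1697, 0.5640, 0.2663], E[r] = -0.2348, γ^t·E[r] = -0.056363, running G = -1.974260
t=5: π = [0.1702, 0.5637, 0.2661], E[r] = -0.2345, γ^t·E[r] = -0.039405, running G = -2.013665
t=6: π = [0.1702, 0.5638, 0.2660], E[r] = -0.2341, γ^t·E[r] = -0.027536, running G = -2.041201
t=7: π = [0.1702, 0.5638, 0.2660], E[r] = -0.2340, γ^t·E[r] = -0.019273, running G = -2.060474
t=8: π = [0.1702, 0.5638, 0.2660], E[r] = -0.2340, γ^t·E[r] = -0.013492, running G = -2.073966

G = -2.0740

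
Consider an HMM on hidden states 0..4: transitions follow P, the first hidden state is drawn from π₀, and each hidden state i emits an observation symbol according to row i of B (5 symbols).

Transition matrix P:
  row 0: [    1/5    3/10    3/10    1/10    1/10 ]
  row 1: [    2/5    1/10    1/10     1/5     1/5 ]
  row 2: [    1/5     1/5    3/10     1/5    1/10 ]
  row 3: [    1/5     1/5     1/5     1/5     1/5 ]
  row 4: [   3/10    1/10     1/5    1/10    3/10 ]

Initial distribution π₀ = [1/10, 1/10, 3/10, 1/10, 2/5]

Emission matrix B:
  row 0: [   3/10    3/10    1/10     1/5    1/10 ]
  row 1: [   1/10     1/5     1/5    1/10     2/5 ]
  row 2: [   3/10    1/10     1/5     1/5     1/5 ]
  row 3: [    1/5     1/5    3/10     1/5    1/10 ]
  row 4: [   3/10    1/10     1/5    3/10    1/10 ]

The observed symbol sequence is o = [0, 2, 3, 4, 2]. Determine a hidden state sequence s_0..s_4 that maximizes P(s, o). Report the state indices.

path = [4, 4, 0, 1, 3]

t=0: δ = [3.000e-02, 1.000e-02, 9.000e-02, 2.000e-02, 1.200e-01]  (obs o_0=0)
t=1: δ = [3.600e-03, 3.600e-03, 5.400e-03, 5.400e-03, 7.200e-03]  ψ = [4, 2, 2, 2, 4]  (obs o_1=2)
t=2: δ = [4.320e-04, 1.080e-04, 3.240e-04, 2.160e-04, 6.480e-04]  ψ = [4, 0, 2, 2, 4]  (obs o_2=3)
t=3: δ = [1.944e-05, 5.184e-05, 2.592e-05, 6.480e-06, 1.944e-05]  ψ = [4, 0, 0, 2, 4]  (obs o_3=4)
t=4: δ = [2.074e-06, 1.166e-06, 1.555e-06, 3.110e-06, 2.074e-06]  ψ = [1, 0, 2, 1, 1]  (obs o_4=2)
backtrack: best end state = 3; path = [4, 4, 0, 1, 3]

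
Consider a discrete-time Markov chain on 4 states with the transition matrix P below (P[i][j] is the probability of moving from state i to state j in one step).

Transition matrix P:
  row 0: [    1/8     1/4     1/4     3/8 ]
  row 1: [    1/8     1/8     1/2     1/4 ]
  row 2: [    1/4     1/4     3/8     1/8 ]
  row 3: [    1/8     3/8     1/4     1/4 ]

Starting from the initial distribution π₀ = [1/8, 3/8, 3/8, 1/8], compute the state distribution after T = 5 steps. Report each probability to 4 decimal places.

π = [0.1695, 0.2474, 0.3564, 0.2267]

t=0: π = [0.1250, 0.3750, 0.3750, 0.1250]
t=1: π = [0.1719, 0.2188, 0.3906, 0.2188]
t=2: π = [0.1738, 0.2500, 0.3535, 0.2227]
t=3: π = [0.1692, 0.2466, 0.3567, 0.2275]
t=4: π = [0.1696, 0.2476, 0.3562, 0.2266]
t=5: π = [0.1695, 0.2474, 0.3564, 0.2267]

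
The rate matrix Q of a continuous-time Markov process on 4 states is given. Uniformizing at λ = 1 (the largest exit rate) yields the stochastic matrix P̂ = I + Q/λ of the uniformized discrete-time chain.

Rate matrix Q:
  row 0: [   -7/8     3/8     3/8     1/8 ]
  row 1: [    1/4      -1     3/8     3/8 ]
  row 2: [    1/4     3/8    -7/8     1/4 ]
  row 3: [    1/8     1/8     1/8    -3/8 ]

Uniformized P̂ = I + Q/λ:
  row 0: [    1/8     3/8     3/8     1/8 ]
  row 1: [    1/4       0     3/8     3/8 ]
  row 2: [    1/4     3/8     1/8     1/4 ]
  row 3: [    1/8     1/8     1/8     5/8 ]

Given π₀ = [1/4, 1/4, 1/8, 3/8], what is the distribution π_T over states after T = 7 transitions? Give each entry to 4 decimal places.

π = [0.1773, 0.1992, 0.2192, 0.4044]

t=0: π = [0.2500, 0.2500, 0.1250, 0.3750]
t=1: π = [0.1719, 0.1875, 0.2500, 0.3906]
t=2: π = [0.1797, 0.2070, 0.2148, 0.3984]
t=3: π = [0.1777, 0.1978, 0.2217, 0.4028]
t=4: π = [0.1774, 0.2001, 0.2189, 0.4036]
t=5: π = [0.1774, 0.1991, 0.2194, 0.4042]
t=6: π = [0.1773, 0.1993, 0.2191, 0.4043]
t=7: π = [0.1773, 0.1992, 0.2192, 0.4044]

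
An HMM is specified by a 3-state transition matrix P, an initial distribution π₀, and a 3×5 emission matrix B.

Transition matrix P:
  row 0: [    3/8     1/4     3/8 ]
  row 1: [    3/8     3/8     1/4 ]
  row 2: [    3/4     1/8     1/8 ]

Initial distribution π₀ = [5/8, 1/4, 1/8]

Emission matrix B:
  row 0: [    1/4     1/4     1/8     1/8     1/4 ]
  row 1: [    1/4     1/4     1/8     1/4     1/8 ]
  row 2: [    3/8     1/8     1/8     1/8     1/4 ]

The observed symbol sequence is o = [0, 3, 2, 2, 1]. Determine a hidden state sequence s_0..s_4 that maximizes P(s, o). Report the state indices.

path = [0, 2, 0, 2, 0]

t=0: δ = [1.562e-01, 6.250e-02, 4.688e-02]  (obs o_0=0)
t=1: δ = [7.324e-03, 9.766e-03, 7.324e-03]  ψ = [0, 0, 0]  (obs o_1=3)
t=2: δ = [6.866e-04, 4.578e-04, 3.433e-04]  ψ = [2, 1, 0]  (obs o_2=2)
t=3: δ = [3.219e-05, 2.146e-05, 3.219e-05]  ψ = [0, 0, 0]  (obs o_3=2)
t=4: δ = [6.035e-06, 2.012e-06, 1.509e-06]  ψ = [2, 0, 0]  (obs o_4=1)
backtrack: best end state = 0; path = [0, 2, 0, 2, 0]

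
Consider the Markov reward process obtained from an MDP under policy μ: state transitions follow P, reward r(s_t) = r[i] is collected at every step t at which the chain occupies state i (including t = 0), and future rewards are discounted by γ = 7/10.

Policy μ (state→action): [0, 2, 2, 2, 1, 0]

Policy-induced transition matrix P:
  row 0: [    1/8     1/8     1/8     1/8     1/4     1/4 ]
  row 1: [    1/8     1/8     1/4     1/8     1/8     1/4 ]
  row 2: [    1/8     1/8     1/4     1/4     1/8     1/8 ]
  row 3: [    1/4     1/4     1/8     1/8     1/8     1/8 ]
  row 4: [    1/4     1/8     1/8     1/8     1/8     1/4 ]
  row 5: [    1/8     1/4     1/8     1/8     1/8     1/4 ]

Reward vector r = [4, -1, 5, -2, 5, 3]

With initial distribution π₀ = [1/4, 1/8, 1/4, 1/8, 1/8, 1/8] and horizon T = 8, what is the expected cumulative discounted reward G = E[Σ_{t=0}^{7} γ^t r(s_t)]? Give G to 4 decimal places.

G = 7.9848

t=0: π = [0.2500, 0.1250, 0.2500, 0.1250, 0.1250, 0.1250], E[r] = 2.8750, γ^t·E[r] = 2.875000, running G = 2.875000
t=1: π = [0.1563, 0.1563, 0.1719, 0.1563, 0.1563, 0.2031], E[r] = 2.4063, γ^t·E[r] = 1.684375, running G = 4.559375
t=2: π = [0.1641, 0.1699, 0.1660, 0.1465, 0.1445, 0.2090], E[r] = 2.3730, γ^t·E[r] = 1.162793, running G = 5.722168
t=3: π = [0.1614, 0.1694, 0.1670, 0.1458, 0.1455, 0.2109], E[r] = 2.3799, γ^t·E[r] = 0.816300, running G = 6.538468
t=4: π = [0.1614, 0.1696, 0.1671, 0.1459, 0.1452, 0.2109], E[r] = 2.3781, γ^t·E[r] = 0.570992, running G = 7.109460
t=5: π = [0.1614, 0.1696, 0.1671, 0.1459, 0.1452, 0.2109], E[r] = 2.3781, γ^t·E[r] = 0.399686, running G = 7.509146
t=6: π = [0.1614, 0.1696, 0.1671, 0.1459, 0.1452, 0.2109], E[r] = 2.3781, γ^t·E[r] = 0.279780, running G = 7.788926
t=7: π = [0.1614, 0.1696, 0.1671, 0.1459, 0.1452, 0.2109], E[r] = 2.3781, γ^t·E[r] = 0.195846, running G = 7.984772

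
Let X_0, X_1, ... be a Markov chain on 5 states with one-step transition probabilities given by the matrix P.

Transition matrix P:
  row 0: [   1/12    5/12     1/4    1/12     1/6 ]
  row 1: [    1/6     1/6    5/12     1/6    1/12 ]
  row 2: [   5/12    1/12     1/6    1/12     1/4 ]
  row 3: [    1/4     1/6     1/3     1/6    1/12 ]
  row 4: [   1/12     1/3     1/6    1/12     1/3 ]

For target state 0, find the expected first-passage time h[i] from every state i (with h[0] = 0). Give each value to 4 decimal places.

h = [0.0000, 4.2530, 3.5218, 3.9595, 5.0019]

First-step conditioning: h[0] = 0; for i ≠ 0, h[i] = 1 + Σ_k P[i][k]·h[k].
  h[1] = 1 + 1/6·h[1] + 5/12·h[2] + 1/6·h[3] + 1/12·h[4]
  h[2] = 1 + 1/12·h[1] + 1/6·h[2] + 1/12·h[3] + 1/4·h[4]
  h[3] = 1 + 1/6·h[1] + 1/3·h[2] + 1/6·h[3] + 1/12·h[4]
  h[4] = 1 + 1/3·h[1] + 1/6·h[2] + 1/12·h[3] + 1/3·h[4]
Solving the 4×4 linear system over states ≠ 0 gives exactly h = [0, 6724/1581, 1856/527, 6260/1581, 2636/527] (h[0] = 0 is the target).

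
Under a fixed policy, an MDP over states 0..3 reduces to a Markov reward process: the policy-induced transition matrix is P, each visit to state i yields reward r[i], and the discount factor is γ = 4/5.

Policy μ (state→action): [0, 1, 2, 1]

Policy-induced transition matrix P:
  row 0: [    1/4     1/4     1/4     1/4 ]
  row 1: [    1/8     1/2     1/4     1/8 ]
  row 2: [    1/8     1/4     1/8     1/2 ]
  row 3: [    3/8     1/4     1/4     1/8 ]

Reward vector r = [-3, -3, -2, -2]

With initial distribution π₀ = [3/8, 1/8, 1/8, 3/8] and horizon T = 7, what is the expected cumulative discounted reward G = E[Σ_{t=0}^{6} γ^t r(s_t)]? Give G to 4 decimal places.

t=0: π = [0.3750, 0.1250, 0.1250, 0.3750], E[r] = -2.5000, γ^t·E[r] = -2.500000, running G = -2.500000
t=1: π = [0.2656, 0.2813, 0.2344, 0.2188], E[r] = -2.5469, γ^t·E[r] = -2.037500, running G = -4.537500
t=2: π = [0.2129, 0.3203, 0.2207, 0.2461], E[r] = -2.5332, γ^t·E[r] = -1.621250, running G = -6.158750
t=3: π = [0.2131, 0.3301, 0.2224, 0.2344], E[r] = -2.5432, γ^t·E[r] = -1.302125, running G = -7.460875
t=4: π = [0.2102, 0.3325, 0.2222, 0.2350], E[r] = -2.5428, γ^t·E[r] = -1.041513, running G = -8.502388
t=5: π = [0.2100, 0.3331, 0.2222, 0.2346], E[r] = -2.5432, γ^t·E[r] = -0.833346, running G = -9.335734
t=6: π = [0.2099, 0.3333, 0.2222, 0.2346], E[r] = -2.5432, γ^t·E[r] = -0.666682, running G = -10.002415

G = -10.0024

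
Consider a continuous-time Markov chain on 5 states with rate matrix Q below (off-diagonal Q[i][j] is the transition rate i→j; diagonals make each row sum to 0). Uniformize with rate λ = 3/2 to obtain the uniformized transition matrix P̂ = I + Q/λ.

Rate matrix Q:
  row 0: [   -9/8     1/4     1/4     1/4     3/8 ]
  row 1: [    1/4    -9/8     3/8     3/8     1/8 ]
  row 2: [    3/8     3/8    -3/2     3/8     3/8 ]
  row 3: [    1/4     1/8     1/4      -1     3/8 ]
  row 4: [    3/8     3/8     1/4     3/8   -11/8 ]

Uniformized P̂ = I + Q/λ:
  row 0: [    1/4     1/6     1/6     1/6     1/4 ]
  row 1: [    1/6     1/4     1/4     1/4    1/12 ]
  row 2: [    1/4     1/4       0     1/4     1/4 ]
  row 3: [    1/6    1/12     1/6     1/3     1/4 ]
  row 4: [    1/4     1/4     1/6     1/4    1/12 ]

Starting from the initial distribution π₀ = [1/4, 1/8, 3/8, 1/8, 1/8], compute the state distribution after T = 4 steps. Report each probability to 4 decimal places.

π = [0.2130, 0.1900, 0.1567, 0.2533, 0.1869]

t=0: π = [0.2500, 0.1250, 0.3750, 0.1250, 0.1250]
t=1: π = [0.2292, 0.2083, 0.1146, 0.2396, 0.2083]
t=2: π = [0.2127, 0.1910, 0.1649, 0.2509, 0.1806]
t=3: π = [0.2132, 0.1905, 0.1551, 0.2532, 0.1881]
t=4: π = [0.2130, 0.1900, 0.1567, 0.2533, 0.1869]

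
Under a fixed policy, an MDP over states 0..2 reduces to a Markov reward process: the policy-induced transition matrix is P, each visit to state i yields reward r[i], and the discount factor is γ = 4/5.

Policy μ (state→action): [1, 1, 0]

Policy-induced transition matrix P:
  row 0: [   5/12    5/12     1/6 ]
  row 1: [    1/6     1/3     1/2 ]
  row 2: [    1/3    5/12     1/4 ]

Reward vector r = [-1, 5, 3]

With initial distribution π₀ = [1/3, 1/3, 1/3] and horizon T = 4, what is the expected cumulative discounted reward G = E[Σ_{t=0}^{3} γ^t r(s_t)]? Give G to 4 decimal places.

t=0: π = [0.3333, 0.3333, 0.3333], E[r] = 2.3333, γ^t·E[r] = 2.333333, running G = 2.333333
t=1: π = [0.3056, 0.3889, 0.3056], E[r] = 2.5556, γ^t·E[r] = 2.044444, running G = 4.377778
t=2: π = [0.2940, 0.3843, 0.3218], E[r] = 2.5926, γ^t·E[r] = 1.659259, running G = 6.037037
t=3: π = [0.2938, 0.3846, 0.3216], E[r] = 2.5941, γ^t·E[r] = 1.328198, running G = 7.365235

G = 7.3652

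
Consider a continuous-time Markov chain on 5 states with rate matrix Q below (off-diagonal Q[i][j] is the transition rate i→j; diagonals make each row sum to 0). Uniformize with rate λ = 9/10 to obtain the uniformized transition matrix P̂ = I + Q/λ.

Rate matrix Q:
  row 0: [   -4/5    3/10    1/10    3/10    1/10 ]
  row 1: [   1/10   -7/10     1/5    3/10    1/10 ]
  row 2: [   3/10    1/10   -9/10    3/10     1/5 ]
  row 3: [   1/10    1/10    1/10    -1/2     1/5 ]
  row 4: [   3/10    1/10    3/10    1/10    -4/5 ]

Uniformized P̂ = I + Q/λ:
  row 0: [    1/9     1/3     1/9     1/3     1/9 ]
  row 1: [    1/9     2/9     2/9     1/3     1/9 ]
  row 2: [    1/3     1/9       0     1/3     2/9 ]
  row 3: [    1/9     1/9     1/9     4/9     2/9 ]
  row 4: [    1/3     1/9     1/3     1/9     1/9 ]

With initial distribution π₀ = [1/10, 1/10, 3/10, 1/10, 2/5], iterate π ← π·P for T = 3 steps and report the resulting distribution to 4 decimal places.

π = [0.1781, 0.1730, 0.1514, 0.3343, 0.1632]

t=0: π = [0.1000, 0.1000, 0.3000, 0.1000, 0.4000]
t=1: π = [0.2667, 0.1444, 0.1778, 0.2556, 0.1556]
t=2: π = [0.1852, 0.1864, 0.1420, 0.3272, 0.1593]
t=3: π = [0.1781, 0.1730, 0.1514, 0.3343, 0.1632]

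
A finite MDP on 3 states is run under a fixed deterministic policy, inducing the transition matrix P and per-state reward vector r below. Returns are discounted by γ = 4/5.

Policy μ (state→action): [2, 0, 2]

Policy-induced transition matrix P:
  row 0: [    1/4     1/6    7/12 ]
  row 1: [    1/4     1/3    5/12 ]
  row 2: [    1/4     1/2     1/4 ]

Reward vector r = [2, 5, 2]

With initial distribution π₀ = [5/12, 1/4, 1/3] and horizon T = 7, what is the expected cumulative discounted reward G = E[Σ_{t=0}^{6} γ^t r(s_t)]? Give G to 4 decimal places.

t=0: π = [0.4167, 0.2500, 0.3333], E[r] = 2.7500, γ^t·E[r] = 2.750000, running G = 2.750000
t=1: π = [0.2500, 0.3194, 0.4306], E[r] = 2.9583, γ^t·E[r] = 2.366667, running G = 5.116667
t=2: π = [0.2500, 0.3634, 0.3866], E[r] = 3.0903, γ^t·E[r] = 1.977778, running G = 7.094444
t=3: π = [0.2500, 0.3561, 0.3939], E[r] = 3.0683, γ^t·E[r] = 1.570963, running G = 8.665407
t=4: π = [0.2500, 0.3573, 0.3927], E[r] = 3.0720, γ^t·E[r] = 1.258272, running G = 9.923679
t=5: π = [0.2500, 0.3571, 0.3929], E[r] = 3.0713, γ^t·E[r] = 1.006417, running G = 10.930096
t=6: π = [0.2500, 0.3571, 0.3929], E[r] = 3.0714, γ^t·E[r] = 0.805160, running G = 11.735257

G = 11.7353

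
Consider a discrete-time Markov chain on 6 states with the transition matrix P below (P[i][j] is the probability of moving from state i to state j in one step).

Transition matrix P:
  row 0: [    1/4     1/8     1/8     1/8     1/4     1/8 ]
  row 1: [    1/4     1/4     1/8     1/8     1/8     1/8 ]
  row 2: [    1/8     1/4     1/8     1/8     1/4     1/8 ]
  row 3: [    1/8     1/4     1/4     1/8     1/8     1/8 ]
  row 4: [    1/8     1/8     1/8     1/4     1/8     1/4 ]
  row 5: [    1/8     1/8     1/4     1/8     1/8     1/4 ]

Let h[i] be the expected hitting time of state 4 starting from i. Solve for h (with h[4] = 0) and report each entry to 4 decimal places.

First-step conditioning: h[4] = 0; for i ≠ 4, h[i] = 1 + Σ_k P[i][k]·h[k].
  h[0] = 1 + 1/4·h[0] + 1/8·h[1] + 1/8·h[2] + 1/8·h[3] + 1/8·h[5]
  h[1] = 1 + 1/4·h[0] + 1/4·h[1] + 1/8·h[2] + 1/8·h[3] + 1/8·h[5]
  h[2] = 1 + 1/8·h[0] + 1/4·h[1] + 1/8·h[2] + 1/8·h[3] + 1/8·h[5]
  h[3] = 1 + 1/8·h[0] + 1/4·h[1] + 1/4·h[2] + 1/8·h[3] + 1/8·h[5]
  h[5] = 1 + 1/8·h[0] + 1/8·h[1] + 1/4·h[2] + 1/8·h[3] + 1/4·h[5]
Solving the 5×5 linear system over states ≠ 4 gives exactly h = [25088/4857, 28672/4857, 8512/1619, 9576/1619, 0, 28736/4857] (h[4] = 0 is the target).

h = [5.1653, 5.9032, 5.2576, 5.9148, 0.0000, 5.9164]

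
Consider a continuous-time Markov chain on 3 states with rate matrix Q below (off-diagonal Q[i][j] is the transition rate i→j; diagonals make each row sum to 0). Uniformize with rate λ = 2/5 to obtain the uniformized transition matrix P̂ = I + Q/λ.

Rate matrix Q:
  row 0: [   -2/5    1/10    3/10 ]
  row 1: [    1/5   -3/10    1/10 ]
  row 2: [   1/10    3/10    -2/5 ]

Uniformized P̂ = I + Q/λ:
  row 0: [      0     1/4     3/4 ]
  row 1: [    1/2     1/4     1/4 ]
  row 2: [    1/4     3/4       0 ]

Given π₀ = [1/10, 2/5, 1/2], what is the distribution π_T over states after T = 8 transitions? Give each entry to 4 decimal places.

π = [0.2805, 0.4067, 0.3128]

t=0: π = [0.1000, 0.4000, 0.5000]
t=1: π = [0.3250, 0.5000, 0.1750]
t=2: π = [0.2938, 0.3375, 0.3688]
t=3: π = [0.2609, 0.4344, 0.3047]
t=4: π = [0.2934, 0.4023, 0.3043]
t=5: π = [0.2772, 0.4021, 0.3206]
t=6: π = [0.2812, 0.4103, 0.3085]
t=7: π = [0.2823, 0.4042, 0.3135]
t=8: π = [0.2805, 0.4067, 0.3128]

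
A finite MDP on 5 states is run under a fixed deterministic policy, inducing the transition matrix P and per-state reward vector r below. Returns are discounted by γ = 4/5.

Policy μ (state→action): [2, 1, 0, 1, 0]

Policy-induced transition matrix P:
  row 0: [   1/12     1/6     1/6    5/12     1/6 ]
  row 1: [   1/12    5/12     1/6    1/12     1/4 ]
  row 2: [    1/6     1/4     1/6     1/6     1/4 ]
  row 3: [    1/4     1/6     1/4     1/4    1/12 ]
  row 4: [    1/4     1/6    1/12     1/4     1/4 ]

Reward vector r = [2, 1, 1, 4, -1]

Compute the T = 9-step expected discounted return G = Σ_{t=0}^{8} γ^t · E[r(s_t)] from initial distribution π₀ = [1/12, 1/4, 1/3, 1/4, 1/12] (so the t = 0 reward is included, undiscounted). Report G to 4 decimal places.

t=0: π = [0.0833, 0.2500, 0.3333, 0.2500, 0.0833], E[r] = 1.6667, γ^t·E[r] = 1.666667, running G = 1.666667
t=1: π = [0.1667, 0.2569, 0.1806, 0.1944, 0.2014], E[r] = 1.3472, γ^t·E[r] = 1.077778, running G = 2.744444
t=2: π = [0.1644, 0.2459, 0.1661, 0.2199, 0.2037], E[r] = 1.4167, γ^t·E[r] = 0.906667, running G = 3.651111
t=3: π = [0.1678, 0.2420, 0.1680, 0.2226, 0.1997], E[r] = 1.4361, γ^t·E[r] = 0.735309, running G = 4.386420
t=4: π = [0.1677, 0.2412, 0.1686, 0.2236, 0.1989], E[r] = 1.4407, γ^t·E[r] = 0.590127, running G = 4.976547
t=5: π = [0.1678, 0.2410, 0.1687, 0.2237, 0.1988], E[r] = 1.4414, γ^t·E[r] = 0.472326, running G = 5.448873
t=6: π = [0.1678, 0.2410, 0.1687, 0.2237, 0.1987], E[r] = 1.4416, γ^t·E[r] = 0.377896, running G = 5.826769
t=7: π = [0.1678, 0.2410, 0.1688, 0.2237, 0.1987], E[r] = 1.4416, γ^t·E[r] = 0.302321, running G = 6.129090
t=8: π = [0.1678, 0.2410, 0.1688, 0.2237, 0.1987], E[r] = 1.4416, γ^t·E[r] = 0.241858, running G = 6.370948

G = 6.3709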